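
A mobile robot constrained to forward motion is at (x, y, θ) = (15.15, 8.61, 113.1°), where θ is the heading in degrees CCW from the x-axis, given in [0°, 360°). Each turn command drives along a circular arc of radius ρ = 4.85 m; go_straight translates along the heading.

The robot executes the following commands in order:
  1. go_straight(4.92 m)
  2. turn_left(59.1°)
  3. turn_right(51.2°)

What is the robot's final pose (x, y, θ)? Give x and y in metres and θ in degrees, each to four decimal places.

set_pose: (x, y, θ) = (15.1500, 8.6100, 113.1000°), ρ = 4.85
go_straight(4.92): x += 4.92·cos θ, y += 4.92·sin θ → (13.2197, 13.1355, 113.1000°)
turn_left(59.1°): centre at ρ to the left, rotate +59.1° → (9.4168, 16.0378, 172.2000°)
turn_right(51.2°): centre at ρ to the right, rotate −51.2° → (5.9177, 18.3450, 121.0000°)

(5.9177, 18.3450, 121.0000°)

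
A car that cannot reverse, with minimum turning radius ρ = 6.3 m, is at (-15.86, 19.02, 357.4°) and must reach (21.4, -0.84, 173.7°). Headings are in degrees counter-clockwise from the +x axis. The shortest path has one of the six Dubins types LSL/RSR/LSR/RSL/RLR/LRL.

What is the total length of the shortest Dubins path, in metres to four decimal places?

Let ψ = atan2(Δy, Δx) = atan2(-19.86, 37.26) = -28.0581° be the start→goal bearing.
Normalize: d = |goal − start| / ρ = 42.222354/6.3 = 6.701961, α = (θ_start − ψ) mod 360° = 25.4581° = 0.444328 rad, β = (θ_goal − ψ) mod 360° = 201.7581° = 3.521343 rad.
Common terms: sin α = 0.429851, cos α = 0.902900, sin β = -0.370689, cos β = -0.928757, cos(α−β) = -0.997916, d² = 44.916281. Work in radians in the unit-radius frame; every candidate has L = ρ·(t + p + q).
LSL: p² = 2 + d² − 2cos(α−β) + 2d(sin α − sin β) = 59.642492; p = √p² = 7.722855; φ = atan2(cos β − cos α, d + sin α − sin β) = -0.239455 rad; t = (φ − α) mod 2π = 5.599402 rad, q = (β − φ) mod 2π = 3.760799 rad → L = 6.3·(5.599402 + 7.722855 + 3.760799) = 6.3·17.083056 = 107.623252 m
RSR: p² = 2 + d² − 2cos(α−β) + 2d(sin β − sin α) = 38.181733; p = √p² = 6.179137; φ = atan2(cos α − cos β, d − sin α + sin β) = 0.300948 rad; t = (α − φ) mod 2π = 0.143380 rad, q = (φ − β) mod 2π = 3.062790 rad → L = 6.3·(0.143380 + 6.179137 + 3.062790) = 6.3·9.385307 = 59.127433 m
LSR: p² = d² − 2 + 2cos(α−β) + 2d(sin α + sin β) = 41.713455; p = √p² = 6.458595; φ = atan2(−cos α − cos β, d + sin α + sin β) − atan2(−2, p) = 0.304124 rad; t = (φ − α) mod 2π = 6.142982 rad, q = (φ − β) mod 2π = 3.065966 rad → L = 6.3·(6.142982 + 6.458595 + 3.065966) = 6.3·15.667543 = 98.705522 m
RSL: p² = d² − 2 + 2cos(α−β) − 2d(sin α + sin β) = 40.127445; p = √p² = 6.334623; φ = atan2(cos α + cos β, d − sin α − sin β) − atan2(2, p) = -0.309713 rad; t = (α − φ) mod 2π = 0.754041 rad, q = (β − φ) mod 2π = 3.831056 rad → L = 6.3·(0.754041 + 6.334623 + 3.831056) = 6.3·10.919720 = 68.794236 m
RLR: c = (6 − d² + 2cos(α−β) + 2d(sin α − sin β))/8 = -3.772717, |c| > 1 → infeasible
LRL: c = (6 − d² + 2cos(α−β) − 2d(sin α − sin β))/8 = -6.455311, |c| > 1 → infeasible
Shortest: RSR with L = 59.127433 m ≈ 59.1274 m

59.1274 m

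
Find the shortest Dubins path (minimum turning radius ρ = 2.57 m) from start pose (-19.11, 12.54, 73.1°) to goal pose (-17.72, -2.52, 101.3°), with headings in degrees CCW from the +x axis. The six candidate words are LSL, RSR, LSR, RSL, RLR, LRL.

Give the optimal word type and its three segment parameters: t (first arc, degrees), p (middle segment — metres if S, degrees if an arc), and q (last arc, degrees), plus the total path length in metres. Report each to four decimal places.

RSR: t = 157.1010°, p = 13.8854 m, q = 174.6990°, L = 28.7682 m

Let ψ = atan2(Δy, Δx) = atan2(-15.06, 1.39) = -84.7267° be the start→goal bearing.
Normalize: d = |goal − start| / ρ = 15.124011/2.57 = 5.884829, α = (θ_start − ψ) mod 360° = 157.8267° = 2.754595 rad, β = (θ_goal − ψ) mod 360° = 186.0267° = 3.246778 rad.
Common terms: sin α = 0.377410, cos α = -0.926046, sin β = -0.104992, cos β = -0.994473, cos(α−β) = 0.881303, d² = 34.631213. Work in radians in the unit-radius frame; every candidate has L = ρ·(t + p + q).
LSL: p² = 2 + d² − 2cos(α−β) + 2d(sin α − sin β) = 40.546303; p = √p² = 6.367598; φ = atan2(cos β − cos α, d + sin α − sin β) = -0.010746 rad; t = (φ − α) mod 2π = 3.517844 rad, q = (β − φ) mod 2π = 3.257524 rad → L = 2.57·(3.517844 + 6.367598 + 3.257524) = 2.57·13.142966 = 33.777423 m
RSR: p² = 2 + d² − 2cos(α−β) + 2d(sin β − sin α) = 29.190909; p = √p² = 5.402861; φ = atan2(cos α − cos β, d − sin α + sin β) = 0.012665 rad; t = (α − φ) mod 2π = 2.741930 rad, q = (φ − β) mod 2π = 3.049072 rad → L = 2.57·(2.741930 + 5.402861 + 3.049072) = 2.57·11.193864 = 28.768230 m
LSR: p² = d² − 2 + 2cos(α−β) + 2d(sin α + sin β) = 37.600086; p = √p² = 6.131891; φ = atan2(−cos α − cos β, d + sin α + sin β) − atan2(−2, p) = 0.617633 rad; t = (φ − α) mod 2π = 4.146223 rad, q = (φ − β) mod 2π = 3.654040 rad → L = 2.57·(4.146223 + 6.131891 + 3.654040) = 2.57·13.932154 = 35.805637 m
RSL: p² = d² − 2 + 2cos(α−β) − 2d(sin α + sin β) = 31.187554; p = √p² = 5.584582; φ = atan2(cos α + cos β, d − sin α − sin β) − atan2(2, p) = -0.673600 rad; t = (α − φ) mod 2π = 3.428195 rad, q = (β − φ) mod 2π = 3.920378 rad → L = 2.57·(3.428195 + 5.584582 + 3.920378) = 2.57·12.933155 = 33.238208 m
RLR: c = (6 − d² + 2cos(α−β) + 2d(sin α − sin β))/8 = -2.648864, |c| > 1 → infeasible
LRL: c = (6 − d² + 2cos(α−β) − 2d(sin α − sin β))/8 = -4.068288, |c| > 1 → infeasible
Shortest: RSR with L = 28.768230 m ≈ 28.7682 m
Convert RSR to answer units (arcs ×180/π): t = 2.741930·180/π = 157.1010°, p = ρ·p = 2.57·5.402861 = 13.8854 m, q = 3.049072·180/π = 174.6990°, L = 28.7682 m.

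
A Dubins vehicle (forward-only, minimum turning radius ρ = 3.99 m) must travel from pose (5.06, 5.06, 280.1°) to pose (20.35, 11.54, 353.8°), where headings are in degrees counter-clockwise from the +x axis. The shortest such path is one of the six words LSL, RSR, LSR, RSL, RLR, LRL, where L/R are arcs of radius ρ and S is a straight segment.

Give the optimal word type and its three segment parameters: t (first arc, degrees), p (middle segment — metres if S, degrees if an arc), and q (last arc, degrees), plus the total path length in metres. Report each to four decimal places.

Let ψ = atan2(Δy, Δx) = atan2(6.48, 15.29) = 22.9675° be the start→goal bearing.
Normalize: d = |goal − start| / ρ = 16.606460/3.99 = 4.162020, α = (θ_start − ψ) mod 360° = 257.1325° = 4.487808 rad, β = (θ_goal − ψ) mod 360° = 330.8325° = 5.774116 rad.
Common terms: sin α = -0.974888, cos α = -0.222698, sin β = -0.487365, cos β = 0.873198, cos(α−β) = 0.280667, d² = 17.322410. Work in radians in the unit-radius frame; every candidate has L = ρ·(t + p + q).
LSL: p² = 2 + d² − 2cos(α−β) + 2d(sin α − sin β) = 14.702920; p = √p² = 3.834439; φ = atan2(cos β − cos α, d + sin α − sin β) = 0.289845 rad; t = (φ − α) mod 2π = 2.085222 rad, q = (β − φ) mod 2π = 5.484271 rad → L = 3.99·(2.085222 + 3.834439 + 5.484271) = 3.99·11.403932 = 45.501687 m
RSR: p² = 2 + d² − 2cos(α−β) + 2d(sin β − sin α) = 22.819233; p = √p² = 4.776948; φ = atan2(cos α − cos β, d − sin α + sin β) = -0.231475 rad; t = (α − φ) mod 2π = 4.719283 rad, q = (φ − β) mod 2π = 0.277595 rad → L = 3.99·(4.719283 + 4.776948 + 0.277595) = 3.99·9.773826 = 38.997565 m
LSR: p² = d² − 2 + 2cos(α−β) + 2d(sin α + sin β) = 3.711895; p = √p² = 1.926628; φ = atan2(−cos α − cos β, d + sin α + sin β) − atan2(−2, p) = 0.567642 rad; t = (φ − α) mod 2π = 2.363019 rad, q = (φ − β) mod 2π = 1.076711 rad → L = 3.99·(2.363019 + 1.926628 + 1.076711) = 3.99·5.366358 = 21.411769 m
RSL: p² = d² − 2 + 2cos(α−β) − 2d(sin α + sin β) = 28.055592; p = √p² = 5.296753; φ = atan2(cos α + cos β, d − sin α − sin β) − atan2(2, p) = -0.245891 rad; t = (α − φ) mod 2π = 4.733699 rad, q = (β − φ) mod 2π = 6.020007 rad → L = 3.99·(4.733699 + 5.296753 + 6.020007) = 3.99·16.050459 = 64.041333 m
RLR: c = (6 − d² + 2cos(α−β) + 2d(sin α − sin β))/8 = -1.852404, |c| > 1 → infeasible
LRL: c = (6 − d² + 2cos(α−β) − 2d(sin α − sin β))/8 = -0.837865; p = 2π − arccos c = 3.719029 rad; φ = atan2(cos β − cos α, d + sin α − sin β) = 0.289845 rad; t = (φ − α + p/2) mod 2π = 3.944736 rad, q = (β − α − t + p) mod 2π = 1.060600 rad → L = 3.99·(3.944736 + 3.719029 + 1.060600) = 3.99·8.724365 = 34.810216 m
Shortest: LSR with L = 21.411769 m ≈ 21.4118 m
Convert LSR to answer units (arcs ×180/π): t = 2.363019·180/π = 135.3910°, p = ρ·p = 3.99·1.926628 = 7.6872 m, q = 1.076711·180/π = 61.6910°, L = 21.4118 m.

LSR: t = 135.3910°, p = 7.6872 m, q = 61.6910°, L = 21.4118 m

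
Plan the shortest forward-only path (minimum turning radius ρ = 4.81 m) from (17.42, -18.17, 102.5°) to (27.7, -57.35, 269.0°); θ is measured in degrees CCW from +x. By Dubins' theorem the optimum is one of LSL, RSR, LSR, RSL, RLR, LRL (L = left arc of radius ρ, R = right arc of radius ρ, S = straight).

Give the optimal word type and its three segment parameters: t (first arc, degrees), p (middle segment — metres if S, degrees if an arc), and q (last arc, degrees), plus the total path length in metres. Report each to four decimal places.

Let ψ = atan2(Δy, Δx) = atan2(-39.18, 10.28) = -75.2982° be the start→goal bearing.
Normalize: d = |goal − start| / ρ = 40.506182/4.81 = 8.421244, α = (θ_start − ψ) mod 360° = 177.7982° = 3.103164 rad, β = (θ_goal − ψ) mod 360° = 344.2982° = 6.009137 rad.
Common terms: sin α = 0.038419, cos α = -0.999262, sin β = -0.270631, cos β = 0.962683, cos(α−β) = -0.972370, d² = 70.917346. Work in radians in the unit-radius frame; every candidate has L = ρ·(t + p + q).
LSL: p² = 2 + d² − 2cos(α−β) + 2d(sin α − sin β) = 80.067257; p = √p² = 8.948031; φ = atan2(cos β − cos α, d + sin α − sin β) = 0.221056 rad; t = (φ − α) mod 2π = 3.401077 rad, q = (β − φ) mod 2π = 5.788081 rad → L = 4.81·(3.401077 + 8.948031 + 5.788081) = 4.81·18.137189 = 87.239881 m
RSR: p² = 2 + d² − 2cos(α−β) + 2d(sin β − sin α) = 69.656914; p = √p² = 8.346072; φ = atan2(cos α − cos β, d − sin α + sin β) = -0.237295 rad; t = (α − φ) mod 2π = 3.340459 rad, q = (φ − β) mod 2π = 0.036753 rad → L = 4.81·(3.340459 + 8.346072 + 0.036753) = 4.81·11.723284 = 56.388995 m
LSR: p² = d² − 2 + 2cos(α−β) + 2d(sin α + sin β) = 63.061587; p = √p² = 7.941133; φ = atan2(−cos α − cos β, d + sin α + sin β) − atan2(−2, p) = 0.251189 rad; t = (φ − α) mod 2π = 3.431210 rad, q = (φ − β) mod 2π = 0.525237 rad → L = 4.81·(3.431210 + 7.941133 + 0.525237) = 4.81·11.897580 = 57.227359 m
RSL: p² = d² − 2 + 2cos(α−β) − 2d(sin α + sin β) = 70.883625; p = √p² = 8.419241; φ = atan2(cos α + cos β, d − sin α − sin β) − atan2(2, p) = -0.237455 rad; t = (α − φ) mod 2π = 3.340619 rad, q = (β − φ) mod 2π = 6.246592 rad → L = 4.81·(3.340619 + 8.419241 + 6.246592) = 4.81·18.006453 = 86.611038 m
RLR: c = (6 − d² + 2cos(α−β) + 2d(sin α − sin β))/8 = -7.707114, |c| > 1 → infeasible
LRL: c = (6 − d² + 2cos(α−β) − 2d(sin α − sin β))/8 = -9.008407, |c| > 1 → infeasible
Shortest: RSR with L = 56.388995 m ≈ 56.3890 m
Convert RSR to answer units (arcs ×180/π): t = 3.340459·180/π = 191.3942°, p = ρ·p = 4.81·8.346072 = 40.1446 m, q = 0.036753·180/π = 2.1058°, L = 56.3890 m.

RSR: t = 191.3942°, p = 40.1446 m, q = 2.1058°, L = 56.3890 m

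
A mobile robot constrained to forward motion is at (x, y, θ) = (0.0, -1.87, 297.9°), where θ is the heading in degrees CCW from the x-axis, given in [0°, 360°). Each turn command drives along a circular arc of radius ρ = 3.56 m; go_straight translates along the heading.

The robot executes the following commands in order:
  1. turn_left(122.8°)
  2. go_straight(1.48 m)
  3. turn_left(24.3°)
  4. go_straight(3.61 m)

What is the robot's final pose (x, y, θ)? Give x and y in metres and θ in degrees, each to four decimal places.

(7.7316, 4.3725, 85.0000°)

set_pose: (x, y, θ) = (0.0000, -1.8700, 297.9000°), ρ = 3.56
turn_left(122.8°): centre at ρ to the left, rotate +122.8° → (6.2508, -1.9464, 420.7000° ≡ 60.7000°)
go_straight(1.48): x += 1.48·cos θ, y += 1.48·sin θ → (6.9751, -0.6557, 60.7000°)
turn_left(24.3°): centre at ρ to the left, rotate +24.3° → (7.4169, 0.7762, 85.0000°)
go_straight(3.61): x += 3.61·cos θ, y += 3.61·sin θ → (7.7316, 4.3725, 85.0000°)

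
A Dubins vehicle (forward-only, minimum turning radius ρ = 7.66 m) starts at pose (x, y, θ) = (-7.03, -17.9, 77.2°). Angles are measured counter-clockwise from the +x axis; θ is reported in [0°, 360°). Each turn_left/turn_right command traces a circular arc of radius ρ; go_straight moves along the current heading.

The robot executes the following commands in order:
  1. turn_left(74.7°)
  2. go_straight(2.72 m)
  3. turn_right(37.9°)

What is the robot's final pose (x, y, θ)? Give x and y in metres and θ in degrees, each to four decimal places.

(-16.6809, -4.5232, 114.0000°)

set_pose: (x, y, θ) = (-7.0300, -17.9000, 77.2000°), ρ = 7.66
turn_left(74.7°): centre at ρ to the left, rotate +74.7° → (-10.8917, -9.4458, 151.9000°)
go_straight(2.72): x += 2.72·cos θ, y += 2.72·sin θ → (-13.2911, -8.1647, 151.9000°)
turn_right(37.9°): centre at ρ to the right, rotate −37.9° → (-16.6809, -4.5232, 114.0000°)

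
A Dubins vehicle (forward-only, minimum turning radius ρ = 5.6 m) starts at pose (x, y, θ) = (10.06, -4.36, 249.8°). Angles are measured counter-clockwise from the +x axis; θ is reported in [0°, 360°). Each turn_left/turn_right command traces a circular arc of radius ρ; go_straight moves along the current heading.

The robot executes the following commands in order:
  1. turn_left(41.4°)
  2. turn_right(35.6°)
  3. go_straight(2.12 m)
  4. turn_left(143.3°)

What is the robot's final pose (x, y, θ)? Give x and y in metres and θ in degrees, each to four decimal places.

(18.7110, -19.5407, 38.9000°)

set_pose: (x, y, θ) = (10.0600, -4.3600, 249.8000°), ρ = 5.6
turn_left(41.4°): centre at ρ to the left, rotate +41.4° → (10.0945, -8.3188, 291.2000°)
turn_right(35.6°): centre at ρ to the right, rotate −35.6° → (10.2976, -11.7365, 255.6000°)
go_straight(2.12): x += 2.12·cos θ, y += 2.12·sin θ → (9.7704, -13.7899, 255.6000°)
turn_left(143.3°): centre at ρ to the left, rotate +143.3° → (18.7110, -19.5407, 398.9000° ≡ 38.9000°)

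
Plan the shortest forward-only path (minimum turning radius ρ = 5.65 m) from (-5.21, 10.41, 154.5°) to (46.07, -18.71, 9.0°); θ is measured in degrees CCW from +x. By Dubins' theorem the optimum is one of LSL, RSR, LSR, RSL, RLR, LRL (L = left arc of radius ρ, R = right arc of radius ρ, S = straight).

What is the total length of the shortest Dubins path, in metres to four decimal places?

Let ψ = atan2(Δy, Δx) = atan2(-29.12, 51.28) = -29.5906° be the start→goal bearing.
Normalize: d = |goal − start| / ρ = 58.971288/5.65 = 10.437396, α = (θ_start − ψ) mod 360° = 184.0906° = 3.212988 rad, β = (θ_goal − ψ) mod 360° = 38.5906° = 0.673534 rad.
Common terms: sin α = -0.071334, cos α = -0.997452, sin β = 0.623752, cos β = 0.781623, cos(α−β) = -0.824126, d² = 108.939237. Work in radians in the unit-radius frame; every candidate has L = ρ·(t + p + q).
LSL: p² = 2 + d² − 2cos(α−β) + 2d(sin α − sin β) = 98.077713; p = √p² = 9.903419; φ = atan2(cos β − cos α, d + sin α − sin β) = 0.180623 rad; t = (φ − α) mod 2π = 3.250821 rad, q = (β − φ) mod 2π = 0.492910 rad → L = 5.65·(3.250821 + 9.903419 + 0.492910) = 5.65·13.647151 = 77.106400 m
RSR: p² = 2 + d² − 2cos(α−β) + 2d(sin β − sin α) = 127.097266; p = √p² = 11.273742; φ = atan2(cos α − cos β, d − sin α + sin β) = -0.158469 rad; t = (α − φ) mod 2π = 3.371457 rad, q = (φ − β) mod 2π = 5.451182 rad → L = 5.65·(3.371457 + 11.273742 + 5.451182) = 5.65·20.096382 = 113.544557 m
LSR: p² = d² − 2 + 2cos(α−β) + 2d(sin α + sin β) = 116.822585; p = √p² = 10.808450; φ = atan2(−cos α − cos β, d + sin α + sin β) − atan2(−2, p) = 0.202607 rad; t = (φ − α) mod 2π = 3.272805 rad, q = (φ − β) mod 2π = 5.812259 rad → L = 5.65·(3.272805 + 10.808450 + 5.812259) = 5.65·19.893514 = 112.398354 m
RSL: p² = d² − 2 + 2cos(α−β) − 2d(sin α + sin β) = 93.759385; p = √p² = 9.682943; φ = atan2(cos α + cos β, d − sin α − sin β) − atan2(2, p) = -0.225515 rad; t = (α − φ) mod 2π = 3.438503 rad, q = (β − φ) mod 2π = 0.899049 rad → L = 5.65·(3.438503 + 9.682943 + 0.899049) = 5.65·14.020494 = 79.215793 m
RLR: c = (6 − d² + 2cos(α−β) + 2d(sin α − sin β))/8 = -14.887158, |c| > 1 → infeasible
LRL: c = (6 − d² + 2cos(α−β) − 2d(sin α − sin β))/8 = -11.259714, |c| > 1 → infeasible
Shortest: LSL with L = 77.106400 m ≈ 77.1064 m

77.1064 m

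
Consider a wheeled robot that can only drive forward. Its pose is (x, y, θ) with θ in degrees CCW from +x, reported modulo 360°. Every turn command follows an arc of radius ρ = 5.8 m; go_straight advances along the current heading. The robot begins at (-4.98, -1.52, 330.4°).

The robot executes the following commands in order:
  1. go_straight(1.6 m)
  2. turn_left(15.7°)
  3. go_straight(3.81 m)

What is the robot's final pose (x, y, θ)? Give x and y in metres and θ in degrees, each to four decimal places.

set_pose: (x, y, θ) = (-4.9800, -1.5200, 330.4000°), ρ = 5.8
go_straight(1.6): x += 1.6·cos θ, y += 1.6·sin θ → (-3.5888, -2.3103, 330.4000°)
turn_left(15.7°): centre at ρ to the left, rotate +15.7° → (-2.1173, -2.8974, 346.1000°)
go_straight(3.81): x += 3.81·cos θ, y += 3.81·sin θ → (1.5812, -3.8127, 346.1000°)

(1.5812, -3.8127, 346.1000°)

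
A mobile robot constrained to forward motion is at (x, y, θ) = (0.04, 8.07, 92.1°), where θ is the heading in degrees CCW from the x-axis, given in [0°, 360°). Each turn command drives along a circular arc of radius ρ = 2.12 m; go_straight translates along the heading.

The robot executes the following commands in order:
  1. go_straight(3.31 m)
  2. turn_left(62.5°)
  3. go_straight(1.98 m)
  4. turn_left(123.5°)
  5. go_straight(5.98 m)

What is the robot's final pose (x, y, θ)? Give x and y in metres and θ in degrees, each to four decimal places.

(-5.2447, 5.9303, 278.1000°)

set_pose: (x, y, θ) = (0.0400, 8.0700, 92.1000°), ρ = 2.12
go_straight(3.31): x += 3.31·cos θ, y += 3.31·sin θ → (-0.0813, 11.3778, 92.1000°)
turn_left(62.5°): centre at ρ to the left, rotate +62.5° → (-1.2905, 13.2152, 154.6000°)
go_straight(1.98): x += 1.98·cos θ, y += 1.98·sin θ → (-3.0791, 14.0645, 154.6000°)
turn_left(123.5°): centre at ρ to the left, rotate +123.5° → (-6.0873, 11.8507, 278.1000°)
go_straight(5.98): x += 5.98·cos θ, y += 5.98·sin θ → (-5.2447, 5.9303, 278.1000°)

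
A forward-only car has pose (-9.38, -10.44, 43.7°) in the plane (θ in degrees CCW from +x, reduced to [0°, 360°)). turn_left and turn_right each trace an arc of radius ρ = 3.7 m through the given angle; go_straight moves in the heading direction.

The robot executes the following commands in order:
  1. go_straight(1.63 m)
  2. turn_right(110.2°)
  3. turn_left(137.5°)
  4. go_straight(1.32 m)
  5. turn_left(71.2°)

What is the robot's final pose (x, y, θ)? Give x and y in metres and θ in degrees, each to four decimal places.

set_pose: (x, y, θ) = (-9.3800, -10.4400, 43.7000°), ρ = 3.7
go_straight(1.63): x += 1.63·cos θ, y += 1.63·sin θ → (-8.2016, -9.3139, 43.7000°)
turn_right(110.2°): centre at ρ to the right, rotate −110.2° → (-2.2522, -10.5135, -66.5000° ≡ 293.5000°)
turn_left(137.5°): centre at ρ to the left, rotate +137.5° → (4.6394, -10.2427, 431.0000° ≡ 71.0000°)
go_straight(1.32): x += 1.32·cos θ, y += 1.32·sin θ → (5.0691, -8.9946, 71.0000°)
turn_left(71.2°): centre at ρ to the left, rotate +71.2° → (3.8385, -4.8664, 142.2000°)

(3.8385, -4.8664, 142.2000°)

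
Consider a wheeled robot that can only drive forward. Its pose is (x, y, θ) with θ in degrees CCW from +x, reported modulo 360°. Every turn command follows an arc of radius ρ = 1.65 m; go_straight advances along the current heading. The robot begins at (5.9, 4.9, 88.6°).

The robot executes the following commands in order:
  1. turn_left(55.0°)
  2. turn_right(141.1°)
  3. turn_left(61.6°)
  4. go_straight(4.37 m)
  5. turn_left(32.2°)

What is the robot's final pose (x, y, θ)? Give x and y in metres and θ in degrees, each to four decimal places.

(9.6137, 15.0055, 96.3000°)

set_pose: (x, y, θ) = (5.9000, 4.9000, 88.6000°), ρ = 1.65
turn_left(55.0°): centre at ρ to the left, rotate +55.0° → (5.2296, 6.2684, 143.6000°)
turn_right(141.1°): centre at ρ to the right, rotate −141.1° → (6.1368, 9.2449, 2.5000°)
turn_left(61.6°): centre at ρ to the left, rotate +61.6° → (7.5491, 10.1726, 64.1000°)
go_straight(4.37): x += 4.37·cos θ, y += 4.37·sin θ → (9.4579, 14.1037, 64.1000°)
turn_left(32.2°): centre at ρ to the left, rotate +32.2° → (9.6137, 15.0055, 96.3000°)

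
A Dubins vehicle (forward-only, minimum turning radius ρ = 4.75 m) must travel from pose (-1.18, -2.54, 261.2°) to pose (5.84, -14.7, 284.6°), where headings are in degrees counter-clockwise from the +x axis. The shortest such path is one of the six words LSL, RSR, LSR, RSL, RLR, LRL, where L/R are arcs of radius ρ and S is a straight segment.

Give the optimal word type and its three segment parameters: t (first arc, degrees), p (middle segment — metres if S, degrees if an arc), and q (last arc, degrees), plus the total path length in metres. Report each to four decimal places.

LSR: t = 46.3629°, p = 8.6278 m, q = 22.9629°, L = 14.3752 m

Let ψ = atan2(Δy, Δx) = atan2(-12.16, 7.02) = -60.0020° be the start→goal bearing.
Normalize: d = |goal − start| / ρ = 14.040869/4.75 = 2.955972, α = (θ_start − ψ) mod 360° = 321.2020° = 5.606033 rad, β = (θ_goal − ψ) mod 360° = 344.6020° = 6.014440 rad.
Common terms: sin α = -0.626576, cos α = 0.779360, sin β = -0.265522, cos β = 0.964105, cos(α−β) = 0.917755, d² = 8.737773. Work in radians in the unit-radius frame; every candidate has L = ρ·(t + p + q).
LSL: p² = 2 + d² − 2cos(α−β) + 2d(sin α − sin β) = 6.767731; p = √p² = 2.601486; φ = atan2(cos β − cos α, d + sin α − sin β) = 0.071075 rad; t = (φ − α) mod 2π = 0.748227 rad, q = (β − φ) mod 2π = 5.943366 rad → L = 4.75·(0.748227 + 2.601486 + 5.943366) = 4.75·9.293079 = 44.142123 m
RSR: p² = 2 + d² − 2cos(α−β) + 2d(sin β − sin α) = 11.036797; p = √p² = 3.322167; φ = atan2(cos α − cos β, d − sin α + sin β) = -0.055638 rad; t = (α − φ) mod 2π = 5.661672 rad, q = (φ − β) mod 2π = 0.213107 rad → L = 4.75·(5.661672 + 3.322167 + 0.213107) = 4.75·9.196946 = 43.685492 m
LSR: p² = d² − 2 + 2cos(α−β) + 2d(sin α + sin β) = 3.299250; p = √p² = 1.816384; φ = atan2(−cos α − cos β, d + sin α + sin β) − atan2(−2, p) = 0.132033 rad; t = (φ − α) mod 2π = 0.809185 rad, q = (φ − β) mod 2π = 0.400778 rad → L = 4.75·(0.809185 + 1.816384 + 0.400778) = 4.75·3.026348 = 14.375152 m
RSL: p² = d² − 2 + 2cos(α−β) − 2d(sin α + sin β) = 13.847314; p = √p² = 3.721198; φ = atan2(cos α + cos β, d − sin α − sin β) − atan2(2, p) = -0.067757 rad; t = (α − φ) mod 2π = 5.673791 rad, q = (β − φ) mod 2π = 6.082198 rad → L = 4.75·(5.673791 + 3.721198 + 6.082198) = 4.75·15.477186 = 73.516634 m
RLR: c = (6 − d² + 2cos(α−β) + 2d(sin α − sin β))/8 = -0.379600; p = 2π − arccos c = 4.323026 rad; φ = atan2(cos α − cos β, d − sin α + sin β) = -0.055638 rad; t = (α − φ + p/2) mod 2π = 1.539999 rad, q = (α − β − t + p) mod 2π = 2.374619 rad → L = 4.75·(1.539999 + 4.323026 + 2.374619) = 4.75·8.237644 = 39.128809 m
LRL: c = (6 − d² + 2cos(α−β) − 2d(sin α − sin β))/8 = 0.154034; p = 2π − arccos c = 4.867038 rad; φ = atan2(cos β − cos α, d + sin α − sin β) = 0.071075 rad; t = (φ − α + p/2) mod 2π = 3.181746 rad, q = (β − α − t + p) mod 2π = 2.093699 rad → L = 4.75·(3.181746 + 4.867038 + 2.093699) = 4.75·10.142484 = 48.176798 m
Shortest: LSR with L = 14.375152 m ≈ 14.3752 m
Convert LSR to answer units (arcs ×180/π): t = 0.809185·180/π = 46.3629°, p = ρ·p = 4.75·1.816384 = 8.6278 m, q = 0.400778·180/π = 22.9629°, L = 14.3752 m.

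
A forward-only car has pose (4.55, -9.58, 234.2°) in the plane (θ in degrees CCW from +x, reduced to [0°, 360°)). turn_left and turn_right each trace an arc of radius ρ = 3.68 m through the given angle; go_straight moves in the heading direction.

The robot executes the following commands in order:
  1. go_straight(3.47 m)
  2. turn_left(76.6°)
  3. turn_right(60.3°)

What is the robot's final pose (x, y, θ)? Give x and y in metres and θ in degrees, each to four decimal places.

set_pose: (x, y, θ) = (4.5500, -9.5800, 234.2000°), ρ = 3.68
go_straight(3.47): x += 3.47·cos θ, y += 3.47·sin θ → (2.5202, -12.3944, 234.2000°)
turn_left(76.6°): centre at ρ to the left, rotate +76.6° → (2.7192, -16.9516, 310.8000°)
turn_right(60.3°): centre at ρ to the right, rotate −60.3° → (3.4023, -20.5846, 250.5000°)

(3.4023, -20.5846, 250.5000°)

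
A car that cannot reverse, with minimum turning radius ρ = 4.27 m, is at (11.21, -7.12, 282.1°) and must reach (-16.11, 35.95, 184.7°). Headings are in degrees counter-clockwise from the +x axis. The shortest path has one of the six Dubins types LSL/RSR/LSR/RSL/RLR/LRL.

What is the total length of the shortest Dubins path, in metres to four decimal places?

Let ψ = atan2(Δy, Δx) = atan2(43.07, -27.32) = 122.3876° be the start→goal bearing.
Normalize: d = |goal − start| / ρ = 51.003993/4.27 = 11.944729, α = (θ_start − ψ) mod 360° = 159.7124° = 2.787507 rad, β = (θ_goal − ψ) mod 360° = 62.3124° = 1.087556 rad.
Common terms: sin α = 0.346733, cos α = -0.937964, sin β = 0.885494, cos β = 0.464651, cos(α−β) = -0.128796, d² = 142.676552. Work in radians in the unit-radius frame; every candidate has L = ρ·(t + p + q).
LSL: p² = 2 + d² − 2cos(α−β) + 2d(sin α − sin β) = 132.063433; p = √p² = 11.491886; φ = atan2(cos β − cos α, d + sin α − sin β) = 0.122358 rad; t = (φ − α) mod 2π = 3.618036 rad, q = (β − φ) mod 2π = 0.965199 rad → L = 4.27·(3.618036 + 11.491886 + 0.965199) = 4.27·16.075120 = 68.640763 m
RSR: p² = 2 + d² − 2cos(α−β) + 2d(sin β − sin α) = 157.804853; p = √p² = 12.562040; φ = atan2(cos α − cos β, d − sin α + sin β) = -0.111888 rad; t = (α − φ) mod 2π = 2.899395 rad, q = (φ − β) mod 2π = 5.083741 rad → L = 4.27·(2.899395 + 12.562040 + 5.083741) = 4.27·20.545176 = 87.727902 m
LSR: p² = d² − 2 + 2cos(α−β) + 2d(sin α + sin β) = 169.856197; p = √p² = 13.032889; φ = atan2(−cos α − cos β, d + sin α + sin β) − atan2(−2, p) = 0.188174 rad; t = (φ − α) mod 2π = 3.683853 rad, q = (φ − β) mod 2π = 5.383803 rad → L = 4.27·(3.683853 + 13.032889 + 5.383803) = 4.27·22.100545 = 94.369328 m
RSL: p² = d² − 2 + 2cos(α−β) − 2d(sin α + sin β) = 110.981725; p = √p² = 10.534786; φ = atan2(cos α + cos β, d − sin α − sin β) − atan2(2, p) = -0.231769 rad; t = (α − φ) mod 2π = 3.019276 rad, q = (β − φ) mod 2π = 1.319325 rad → L = 4.27·(3.019276 + 10.534786 + 1.319325) = 4.27·14.873388 = 63.509365 m
RLR: c = (6 − d² + 2cos(α−β) + 2d(sin α − sin β))/8 = -18.725607, |c| > 1 → infeasible
LRL: c = (6 − d² + 2cos(α−β) − 2d(sin α − sin β))/8 = -15.507929, |c| > 1 → infeasible
Shortest: RSL with L = 63.509365 m ≈ 63.5094 m

63.5094 m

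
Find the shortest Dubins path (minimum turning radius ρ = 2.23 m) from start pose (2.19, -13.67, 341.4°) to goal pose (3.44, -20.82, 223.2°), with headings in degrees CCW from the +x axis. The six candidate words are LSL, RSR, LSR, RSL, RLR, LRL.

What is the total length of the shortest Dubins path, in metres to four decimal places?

8.0389 m

Let ψ = atan2(Δy, Δx) = atan2(-7.15, 1.25) = -80.0835° be the start→goal bearing.
Normalize: d = |goal − start| / ρ = 7.258443/2.23 = 3.254907, α = (θ_start − ψ) mod 360° = 61.4835° = 1.073089 rad, β = (θ_goal − ψ) mod 360° = 303.2835° = 5.293295 rad.
Common terms: sin α = 0.878679, cos α = 0.477412, sin β = -0.835966, cos β = 0.548782, cos(α−β) = -0.472551, d² = 10.594422. Work in radians in the unit-radius frame; every candidate has L = ρ·(t + p + q).
LSL: p² = 2 + d² − 2cos(α−β) + 2d(sin α − sin β) = 24.701545; p = √p² = 4.970065; φ = atan2(cos β − cos α, d + sin α − sin β) = 0.014360 rad; t = (φ − α) mod 2π = 5.224457 rad, q = (β − φ) mod 2π = 5.278935 rad → L = 2.23·(5.224457 + 4.970065 + 5.278935) = 2.23·15.473456 = 34.505808 m
RSR: p² = 2 + d² − 2cos(α−β) + 2d(sin β − sin α) = 2.377501; p = √p² = 1.541915; φ = atan2(cos α − cos β, d − sin α + sin β) = -0.046303 rad; t = (α − φ) mod 2π = 1.119392 rad, q = (φ − β) mod 2π = 0.943587 rad → L = 2.23·(1.119392 + 1.541915 + 0.943587) = 2.23·3.604894 = 8.038914 m
LSR: p² = d² − 2 + 2cos(α−β) + 2d(sin α + sin β) = 7.927379; p = √p² = 2.815560; φ = atan2(−cos α − cos β, d + sin α + sin β) − atan2(−2, p) = 0.315938 rad; t = (φ − α) mod 2π = 5.526034 rad, q = (φ − β) mod 2π = 1.305828 rad → L = 2.23·(5.526034 + 2.815560 + 1.305828) = 2.23·9.647422 = 21.513751 m
RSL: p² = d² − 2 + 2cos(α−β) − 2d(sin α + sin β) = 7.371262; p = √p² = 2.715007; φ = atan2(cos α + cos β, d − sin α − sin β) − atan2(2, p) = -0.325679 rad; t = (α − φ) mod 2π = 1.398768 rad, q = (β − φ) mod 2π = 5.618975 rad → L = 2.23·(1.398768 + 2.715007 + 5.618975) = 2.23·9.732750 = 21.704032 m
RLR: c = (6 − d² + 2cos(α−β) + 2d(sin α − sin β))/8 = 0.702812; p = 2π − arccos c = 5.491732 rad; φ = atan2(cos α − cos β, d − sin α + sin β) = -0.046303 rad; t = (α − φ + p/2) mod 2π = 3.865258 rad, q = (α − β − t + p) mod 2π = 3.689453 rad → L = 2.23·(3.865258 + 5.491732 + 3.689453) = 2.23·13.046444 = 29.093569 m
LRL: c = (6 − d² + 2cos(α−β) − 2d(sin α − sin β))/8 = -2.087693, |c| > 1 → infeasible
Shortest: RSR with L = 8.038914 m ≈ 8.0389 m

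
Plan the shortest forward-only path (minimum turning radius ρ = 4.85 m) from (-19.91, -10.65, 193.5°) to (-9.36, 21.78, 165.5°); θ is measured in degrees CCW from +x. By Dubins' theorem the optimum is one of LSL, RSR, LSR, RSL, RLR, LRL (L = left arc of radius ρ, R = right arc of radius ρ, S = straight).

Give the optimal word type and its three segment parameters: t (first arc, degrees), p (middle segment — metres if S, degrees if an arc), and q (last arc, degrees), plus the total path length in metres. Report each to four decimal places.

RSL: t = 150.5108°, p = 23.3525 m, q = 122.5108°, L = 46.4633 m

Let ψ = atan2(Δy, Δx) = atan2(32.43, 10.55) = 71.9795° be the start→goal bearing.
Normalize: d = |goal − start| / ρ = 34.102894/4.85 = 7.031525, α = (θ_start − ψ) mod 360° = 121.5205° = 2.120934 rad, β = (θ_goal − ψ) mod 360° = 93.5205° = 1.632241 rad.
Common terms: sin α = 0.852453, cos α = -0.522804, sin β = 0.998113, cos β = -0.061406, cos(α−β) = 0.882948, d² = 49.442338. Work in radians in the unit-radius frame; every candidate has L = ρ·(t + p + q).
LSL: p² = 2 + d² − 2cos(α−β) + 2d(sin α − sin β) = 47.628019; p = √p² = 6.901306; φ = atan2(cos β − cos α, d + sin α − sin β) = 0.066907 rad; t = (φ − α) mod 2π = 4.229158 rad, q = (β − φ) mod 2π = 1.565335 rad → L = 4.85·(4.229158 + 6.901306 + 1.565335) = 4.85·12.695799 = 61.574624 m
RSR: p² = 2 + d² − 2cos(α−β) + 2d(sin β − sin α) = 51.724867; p = √p² = 7.192000; φ = atan2(cos α − cos β, d − sin α + sin β) = -0.064198 rad; t = (α − φ) mod 2π = 2.185132 rad, q = (φ − β) mod 2π = 4.586746 rad → L = 4.85·(2.185132 + 7.192000 + 4.586746) = 4.85·13.963878 = 67.724807 m
LSR: p² = d² − 2 + 2cos(α−β) + 2d(sin α + sin β) = 75.232829; p = √p² = 8.673686; φ = atan2(−cos α − cos β, d + sin α + sin β) − atan2(−2, p) = 0.292301 rad; t = (φ − α) mod 2π = 4.454553 rad, q = (φ − β) mod 2π = 4.943245 rad → L = 4.85·(4.454553 + 8.673686 + 4.943245) = 4.85·18.071484 = 87.646696 m
RSL: p² = d² − 2 + 2cos(α−β) − 2d(sin α + sin β) = 23.183638; p = √p² = 4.814939; φ = atan2(cos α + cos β, d − sin α − sin β) − atan2(2, p) = -0.505976 rad; t = (α − φ) mod 2π = 2.626909 rad, q = (β − φ) mod 2π = 2.138217 rad → L = 4.85·(2.626909 + 4.814939 + 2.138217) = 4.85·9.580066 = 46.463318 m
RLR: c = (6 − d² + 2cos(α−β) + 2d(sin α − sin β))/8 = -5.465608, |c| > 1 → infeasible
LRL: c = (6 − d² + 2cos(α−β) − 2d(sin α − sin β))/8 = -4.953502, |c| > 1 → infeasible
Shortest: RSL with L = 46.463318 m ≈ 46.4633 m
Convert RSL to answer units (arcs ×180/π): t = 2.626909·180/π = 150.5108°, p = ρ·p = 4.85·4.814939 = 23.3525 m, q = 2.138217·180/π = 122.5108°, L = 46.4633 m.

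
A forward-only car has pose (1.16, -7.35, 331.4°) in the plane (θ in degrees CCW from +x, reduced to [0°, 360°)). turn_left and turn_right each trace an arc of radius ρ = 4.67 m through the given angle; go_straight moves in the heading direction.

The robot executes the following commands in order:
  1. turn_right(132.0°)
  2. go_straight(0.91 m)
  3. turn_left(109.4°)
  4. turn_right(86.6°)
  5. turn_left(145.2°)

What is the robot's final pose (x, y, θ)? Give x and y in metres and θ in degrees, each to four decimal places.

(0.7649, -37.9648, 7.4000°)

set_pose: (x, y, θ) = (1.1600, -7.3500, 331.4000°), ρ = 4.67
turn_right(132.0°): centre at ρ to the right, rotate −132.0° → (0.4757, -15.8550, 199.4000°)
go_straight(0.91): x += 0.91·cos θ, y += 0.91·sin θ → (-0.3826, -16.1573, 199.4000°)
turn_left(109.4°): centre at ρ to the left, rotate +109.4° → (-2.4709, -23.4884, 308.8000°)
turn_right(86.6°): centre at ρ to the right, rotate −86.6° → (-2.9735, -29.8742, 222.2000°)
turn_left(145.2°): centre at ρ to the left, rotate +145.2° → (0.7649, -37.9648, 367.4000° ≡ 7.4000°)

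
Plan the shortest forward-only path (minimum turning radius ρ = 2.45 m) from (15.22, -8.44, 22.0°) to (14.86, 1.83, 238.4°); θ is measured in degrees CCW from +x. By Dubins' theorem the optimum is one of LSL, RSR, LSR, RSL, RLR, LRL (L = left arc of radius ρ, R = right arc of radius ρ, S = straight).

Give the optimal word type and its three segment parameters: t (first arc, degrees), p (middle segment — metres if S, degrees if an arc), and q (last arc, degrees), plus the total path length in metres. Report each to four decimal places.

Let ψ = atan2(Δy, Δx) = atan2(10.27, -0.36) = 92.0076° be the start→goal bearing.
Normalize: d = |goal − start| / ρ = 10.276308/2.45 = 4.194411, α = (θ_start − ψ) mod 360° = 289.9924° = 5.061322 rad, β = (θ_goal − ψ) mod 360° = 146.3924° = 2.555029 rad.
Common terms: sin α = -0.939738, cos α = 0.341896, sin β = 0.553502, cos β = -0.832848, cos(α−β) = -0.804894, d² = 17.593086. Work in radians in the unit-radius frame; every candidate has L = ρ·(t + p + q).
LSL: p² = 2 + d² − 2cos(α−β) + 2d(sin α − sin β) = 8.676348; p = √p² = 2.945564; φ = atan2(cos β − cos α, d + sin α − sin β) = -0.410227 rad; t = (φ − α) mod 2π = 0.811636 rad, q = (β − φ) mod 2π = 2.965257 rad → L = 2.45·(0.811636 + 2.945564 + 2.965257) = 2.45·6.722457 = 16.470019 m
RSR: p² = 2 + d² − 2cos(α−β) + 2d(sin β − sin α) = 33.729399; p = √p² = 5.807702; φ = atan2(cos α − cos β, d − sin α + sin β) = 0.203679 rad; t = (α − φ) mod 2π = 4.857643 rad, q = (φ − β) mod 2π = 3.931835 rad → L = 2.45·(4.857643 + 5.807702 + 3.931835) = 2.45·14.597180 = 35.763091 m
LSR: p² = d² − 2 + 2cos(α−β) + 2d(sin α + sin β) = 10.743234; p = √p² = 3.277687; φ = atan2(−cos α − cos β, d + sin α + sin β) − atan2(−2, p) = 0.676089 rad; t = (φ − α) mod 2π = 1.897952 rad, q = (φ − β) mod 2π = 4.404245 rad → L = 2.45·(1.897952 + 3.277687 + 4.404245) = 2.45·9.579885 = 23.470718 m
RSL: p² = d² − 2 + 2cos(α−β) − 2d(sin α + sin β) = 17.223364; p = √p² = 4.150104; φ = atan2(cos α + cos β, d − sin α − sin β) − atan2(2, p) = -0.555848 rad; t = (α − φ) mod 2π = 5.617170 rad, q = (β − φ) mod 2π = 3.110877 rad → L = 2.45·(5.617170 + 4.150104 + 3.110877) = 2.45·12.878151 = 31.551471 m
RLR: c = (6 − d² + 2cos(α−β) + 2d(sin α − sin β))/8 = -3.216175, |c| > 1 → infeasible
LRL: c = (6 − d² + 2cos(α−β) − 2d(sin α − sin β))/8 = -0.084544; p = 2π − arccos c = 4.627744 rad; φ = atan2(cos β − cos α, d + sin α − sin β) = -0.410227 rad; t = (φ − α + p/2) mod 2π = 3.125508 rad, q = (β − α − t + p) mod 2π = 5.279129 rad → L = 2.45·(3.125508 + 4.627744 + 5.279129) = 2.45·13.032381 = 31.929334 m
Shortest: LSL with L = 16.470019 m ≈ 16.4700 m
Convert LSL to answer units (arcs ×180/π): t = 0.811636·180/π = 46.5033°, p = ρ·p = 2.45·2.945564 = 7.2166 m, q = 2.965257·180/π = 169.8967°, L = 16.4700 m.

LSL: t = 46.5033°, p = 7.2166 m, q = 169.8967°, L = 16.4700 m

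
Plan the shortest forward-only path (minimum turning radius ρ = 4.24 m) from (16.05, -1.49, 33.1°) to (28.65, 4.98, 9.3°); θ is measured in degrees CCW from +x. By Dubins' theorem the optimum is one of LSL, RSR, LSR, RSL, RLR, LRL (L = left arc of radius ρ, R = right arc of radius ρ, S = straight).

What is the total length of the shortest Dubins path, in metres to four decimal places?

14.1876 m

Let ψ = atan2(Δy, Δx) = atan2(6.47, 12.60) = 27.1801° be the start→goal bearing.
Normalize: d = |goal − start| / ρ = 14.164071/4.24 = 3.340583, α = (θ_start − ψ) mod 360° = 5.9199° = 0.103321 rad, β = (θ_goal − ψ) mod 360° = 342.1199° = 5.971118 rad.
Common terms: sin α = 0.103137, cos α = 0.994667, sin β = -0.307027, cos β = 0.951701, cos(α−β) = 0.914960, d² = 11.159493. Work in radians in the unit-radius frame; every candidate has L = ρ·(t + p + q).
LSL: p² = 2 + d² − 2cos(α−β) + 2d(sin α − sin β) = 14.069948; p = √p² = 3.750993; φ = atan2(cos β − cos α, d + sin α − sin β) = -0.011455 rad; t = (φ − α) mod 2π = 6.168409 rad, q = (β − φ) mod 2π = 5.982573 rad → L = 4.24·(6.168409 + 3.750993 + 5.982573) = 4.24·15.901975 = 67.424375 m
RSR: p² = 2 + d² − 2cos(α−β) + 2d(sin β − sin α) = 8.589200; p = √p² = 2.930734; φ = atan2(cos α − cos β, d − sin α + sin β) = 0.014661 rad; t = (α − φ) mod 2π = 0.088660 rad, q = (φ − β) mod 2π = 0.326728 rad → L = 4.24·(0.088660 + 2.930734 + 0.326728) = 4.24·3.346122 = 14.187557 m
LSR: p² = d² − 2 + 2cos(α−β) + 2d(sin α + sin β) = 9.627194; p = √p² = 3.102772; φ = atan2(−cos α − cos β, d + sin α + sin β) − atan2(−2, p) = 0.017191 rad; t = (φ − α) mod 2π = 6.197055 rad, q = (φ − β) mod 2π = 0.329258 rad → L = 4.24·(6.197055 + 3.102772 + 0.329258) = 4.24·9.629085 = 40.827320 m
RSL: p² = d² − 2 + 2cos(α−β) − 2d(sin α + sin β) = 12.351631; p = √p² = 3.514489; φ = atan2(cos α + cos β, d − sin α − sin β) − atan2(2, p) = -0.015195 rad; t = (α − φ) mod 2π = 0.118516 rad, q = (β − φ) mod 2π = 5.986313 rad → L = 4.24·(0.118516 + 3.514489 + 5.986313) = 4.24·9.619318 = 40.785909 m
RLR: c = (6 − d² + 2cos(α−β) + 2d(sin α − sin β))/8 = -0.073650; p = 2π − arccos c = 4.638672 rad; φ = atan2(cos α − cos β, d − sin α + sin β) = 0.014661 rad; t = (α − φ + p/2) mod 2π = 2.407996 rad, q = (α − β − t + p) mod 2π = 2.646065 rad → L = 4.24·(2.407996 + 4.638672 + 2.646065) = 4.24·9.692733 = 41.097188 m
LRL: c = (6 − d² + 2cos(α−β) − 2d(sin α − sin β))/8 = -0.758743; p = 2π − arccos c = 3.851007 rad; φ = atan2(cos β − cos α, d + sin α − sin β) = -0.011455 rad; t = (φ − α + p/2) mod 2π = 1.810728 rad, q = (β − α − t + p) mod 2π = 1.624891 rad → L = 4.24·(1.810728 + 3.851007 + 1.624891) = 4.24·7.286626 = 30.895293 m
Shortest: RSR with L = 14.187557 m ≈ 14.1876 m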